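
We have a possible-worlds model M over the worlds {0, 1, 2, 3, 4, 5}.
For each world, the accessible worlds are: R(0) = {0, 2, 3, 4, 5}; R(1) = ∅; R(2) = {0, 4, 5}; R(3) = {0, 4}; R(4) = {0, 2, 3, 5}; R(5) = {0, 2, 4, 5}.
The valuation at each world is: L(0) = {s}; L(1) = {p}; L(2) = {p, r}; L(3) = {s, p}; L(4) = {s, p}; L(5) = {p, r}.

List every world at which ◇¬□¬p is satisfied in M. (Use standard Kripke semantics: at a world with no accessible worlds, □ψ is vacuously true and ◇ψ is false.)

0, 2, 3, 4, 5

Let φ = ◇¬□¬p. Evaluate φ at each world:
  0 (successors {0, 2, 3, 4, 5}): φ is true.
  1 (successors ∅): φ is false.
  2 (successors {0, 4, 5}): φ is true.
  3 (successors {0, 4}): φ is true.
  4 (successors {0, 2, 3, 5}): φ is true.
  5 (successors {0, 2, 4, 5}): φ is true.
For instance, at 2:
  At 2: ◇¬□¬p requires ¬□¬p at some successor in {0, 4, 5}.
    ¬□¬p holds at 0, so ◇¬□¬p is true at 2.
      At 0: □¬p is false, so ¬□¬p is true.
Satisfying worlds: {0, 2, 3, 4, 5}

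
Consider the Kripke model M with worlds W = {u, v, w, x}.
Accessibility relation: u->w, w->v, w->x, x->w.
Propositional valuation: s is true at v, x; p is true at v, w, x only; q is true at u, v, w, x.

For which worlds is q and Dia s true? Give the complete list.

Recall that Dia ψ holds at a world iff ψ holds at some accessible world.
Let φ = q and Dia s. Evaluate φ at each world:
  u (successors {w}): φ is false.
  v (successors ∅): φ is false.
  w (successors {v, x}): φ is true.
  x (successors {w}): φ is false.
For instance, at x:
  At x: q is true, Dia s is false, so q and Dia s is false.
    At x: Dia s requires s at some successor in {w}.
      At w: s is false.
    So Dia s is false at x.
Satisfying worlds: {w}

w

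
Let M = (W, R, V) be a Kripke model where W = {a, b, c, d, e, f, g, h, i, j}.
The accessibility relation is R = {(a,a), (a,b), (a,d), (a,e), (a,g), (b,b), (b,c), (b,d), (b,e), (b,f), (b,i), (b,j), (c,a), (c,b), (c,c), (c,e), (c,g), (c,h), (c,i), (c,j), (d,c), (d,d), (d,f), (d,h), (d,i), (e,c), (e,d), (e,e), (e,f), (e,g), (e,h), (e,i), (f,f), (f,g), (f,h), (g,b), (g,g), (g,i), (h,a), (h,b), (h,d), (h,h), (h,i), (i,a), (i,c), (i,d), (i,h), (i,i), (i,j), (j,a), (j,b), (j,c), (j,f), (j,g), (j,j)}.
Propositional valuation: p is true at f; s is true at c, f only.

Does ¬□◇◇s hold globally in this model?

No

Recall that □ψ holds at a world iff ψ holds at every accessible world, and ◇ψ holds iff ψ holds at some accessible world.
Let φ = ¬□◇◇s. Evaluate φ at each world:
  a (successors {a, b, d, e, g}): φ is false.
  b (successors {b, c, d, e, f, i, j}): φ is false.
  c (successors {a, b, c, e, g, h, i, j}): φ is false.
  d (successors {c, d, f, h, i}): φ is false.
  e (successors {c, d, e, f, g, h, i}): φ is false.
  f (successors {f, g, h}): φ is false.
  g (successors {b, g, i}): φ is false.
  h (successors {a, b, d, h, i}): φ is false.
  i (successors {a, c, d, h, i, j}): φ is false.
  j (successors {a, b, c, f, g, j}): φ is false.
Detail at a (counterexample):
  At a: □◇◇s is true, so ¬□◇◇s is false.
    At a: □◇◇s requires ◇◇s at every successor {a, b, d, e, g}.
      At a: ◇◇s is true.
      At b: ◇◇s is true.
      At d: ◇◇s is true.
      At e: ◇◇s is true.
      At g: ◇◇s is true.
    So □◇◇s is true at a.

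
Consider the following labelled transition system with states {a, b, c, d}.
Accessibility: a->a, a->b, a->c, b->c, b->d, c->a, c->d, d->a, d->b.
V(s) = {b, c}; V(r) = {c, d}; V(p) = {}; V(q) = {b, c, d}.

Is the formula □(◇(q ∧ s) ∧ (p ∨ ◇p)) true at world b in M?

No

Recall that □ψ holds at a world iff ψ holds at every accessible world, and ◇ψ holds iff ψ holds at some accessible world.
At b: □(◇(q ∧ s) ∧ (p ∨ ◇p)) requires ◇(q ∧ s) ∧ (p ∨ ◇p) at every successor {c, d}.
  ◇(q ∧ s) ∧ (p ∨ ◇p) fails at c, so □(◇(q ∧ s) ∧ (p ∨ ◇p)) is false at b.
    At c: ◇(q ∧ s) is false, p ∨ ◇p is false, so ◇(q ∧ s) ∧ (p ∨ ◇p) is false.
      At c: ◇(q ∧ s) requires q ∧ s at some successor in {a, d}.
        At a: q ∧ s is false.
        At d: q ∧ s is false.
      So ◇(q ∧ s) is false at c.
      At c: p is false, ◇p is false, so p ∨ ◇p is false.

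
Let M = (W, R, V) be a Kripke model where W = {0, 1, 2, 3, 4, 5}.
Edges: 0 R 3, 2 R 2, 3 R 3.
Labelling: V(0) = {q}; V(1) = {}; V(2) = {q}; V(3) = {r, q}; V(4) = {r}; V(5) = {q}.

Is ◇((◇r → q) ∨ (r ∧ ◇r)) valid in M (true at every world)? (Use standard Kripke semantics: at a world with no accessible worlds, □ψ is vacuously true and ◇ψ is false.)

Recall that ◇ψ holds at a world iff ψ holds at some accessible world.
Let φ = ◇((◇r → q) ∨ (r ∧ ◇r)). Evaluate φ at each world:
  0 (successors {3}): φ is true.
  1 (successors ∅): φ is false.
  2 (successors {2}): φ is true.
  3 (successors {3}): φ is true.
  4 (successors ∅): φ is false.
  5 (successors ∅): φ is false.
Detail at 1 (counterexample):
  At 1: no accessible worlds, so ◇((◇r → q) ∨ (r ∧ ◇r)) is false.

No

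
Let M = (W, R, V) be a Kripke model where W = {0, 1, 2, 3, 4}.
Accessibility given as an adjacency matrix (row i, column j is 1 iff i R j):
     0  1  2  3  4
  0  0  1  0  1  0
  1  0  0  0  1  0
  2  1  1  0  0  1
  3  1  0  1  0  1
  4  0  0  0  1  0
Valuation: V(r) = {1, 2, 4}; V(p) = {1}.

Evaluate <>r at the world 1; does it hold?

Recall that <>ψ holds at a world iff ψ holds at some accessible world.
At 1: <>r requires r at some successor in {3}.
  At 3: r is false.
So <>r is false at 1.

No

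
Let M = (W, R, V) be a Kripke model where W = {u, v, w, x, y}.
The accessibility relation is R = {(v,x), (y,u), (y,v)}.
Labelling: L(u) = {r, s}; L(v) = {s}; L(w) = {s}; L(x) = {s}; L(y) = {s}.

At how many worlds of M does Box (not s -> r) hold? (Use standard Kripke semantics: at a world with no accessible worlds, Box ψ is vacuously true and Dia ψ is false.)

5

Recall that Box ψ holds at a world iff ψ holds at every accessible world, and Dia ψ holds iff ψ holds at some accessible world.
Let φ = Box (not s -> r). Evaluate φ at each world:
  u (successors ∅): φ is true.
  v (successors {x}): φ is true.
  w (successors ∅): φ is true.
  x (successors ∅): φ is true.
  y (successors {u, v}): φ is true.
For instance, at v:
  At v: Box (not s -> r) requires not s -> r at every successor {x}.
    At x: not s -> r is true.
  So Box (not s -> r) is true at v.
Satisfying worlds: {u, v, w, x, y}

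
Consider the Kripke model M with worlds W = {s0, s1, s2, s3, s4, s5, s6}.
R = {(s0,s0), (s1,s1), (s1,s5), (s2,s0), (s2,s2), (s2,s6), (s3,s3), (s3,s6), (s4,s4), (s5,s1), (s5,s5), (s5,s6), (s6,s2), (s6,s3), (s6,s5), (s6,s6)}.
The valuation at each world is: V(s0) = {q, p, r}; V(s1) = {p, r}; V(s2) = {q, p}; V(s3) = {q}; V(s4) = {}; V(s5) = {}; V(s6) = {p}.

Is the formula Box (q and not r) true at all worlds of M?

Let φ = Box (q and not r). Evaluate φ at each world:
  s0 (successors {s0}): φ is false.
  s1 (successors {s1, s5}): φ is false.
  s2 (successors {s0, s2, s6}): φ is false.
  s3 (successors {s3, s6}): φ is false.
  s4 (successors {s4}): φ is false.
  s5 (successors {s1, s5, s6}): φ is false.
  s6 (successors {s2, s3, s5, s6}): φ is false.
Detail at s0 (counterexample):
  At s0: Box (q and not r) requires q and not r at every successor {s0}.
    q and not r fails at s0, so Box (q and not r) is false at s0.

No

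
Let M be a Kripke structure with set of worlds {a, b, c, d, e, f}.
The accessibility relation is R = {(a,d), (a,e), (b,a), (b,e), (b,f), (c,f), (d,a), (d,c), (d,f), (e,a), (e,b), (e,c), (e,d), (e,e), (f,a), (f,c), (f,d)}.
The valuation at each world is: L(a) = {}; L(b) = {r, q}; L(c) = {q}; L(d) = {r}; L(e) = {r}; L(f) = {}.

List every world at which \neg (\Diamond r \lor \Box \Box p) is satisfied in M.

Let φ = \neg (\Diamond r \lor \Box \Box p). Evaluate φ at each world:
  a (successors {d, e}): φ is false.
  b (successors {a, e, f}): φ is false.
  c (successors {f}): φ is true.
  d (successors {a, c, f}): φ is true.
  e (successors {a, b, c, d, e}): φ is false.
  f (successors {a, c, d}): φ is false.
For instance, at d:
  At d: \Diamond r \lor \Box \Box p is false, so \neg (\Diamond r \lor \Box \Box p) is true.
    At d: \Diamond r is false, \Box \Box p is false, so \Diamond r \lor \Box \Box p is false.
      At d: \Diamond r requires r at some successor in {a, c, f}.
        At a: r is false.
        At c: r is false.
        At f: r is false.
      So \Diamond r is false at d.
      At d: \Box \Box p requires \Box p at every successor {a, c, f}.
        \Box p fails at a, so \Box \Box p is false at d.
Satisfying worlds: {c, d}

c, d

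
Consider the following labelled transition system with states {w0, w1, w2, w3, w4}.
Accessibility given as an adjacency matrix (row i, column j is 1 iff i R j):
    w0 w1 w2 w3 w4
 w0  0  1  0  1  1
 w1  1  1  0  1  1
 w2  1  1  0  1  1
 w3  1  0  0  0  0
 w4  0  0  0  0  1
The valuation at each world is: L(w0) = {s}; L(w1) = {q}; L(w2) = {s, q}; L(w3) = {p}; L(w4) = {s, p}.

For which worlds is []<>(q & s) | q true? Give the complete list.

w1, w2

Let φ = []<>(q & s) | q. Evaluate φ at each world:
  w0 (successors {w1, w3, w4}): φ is false.
  w1 (successors {w0, w1, w3, w4}): φ is true.
  w2 (successors {w0, w1, w3, w4}): φ is true.
  w3 (successors {w0}): φ is false.
  w4 (successors {w4}): φ is false.
For instance, at w1:
  At w1: []<>(q & s) is false, q is true, so []<>(q & s) | q is true.
    At w1: []<>(q & s) requires <>(q & s) at every successor {w0, w1, w3, w4}.
      <>(q & s) fails at w0, so []<>(q & s) is false at w1.
Satisfying worlds: {w1, w2}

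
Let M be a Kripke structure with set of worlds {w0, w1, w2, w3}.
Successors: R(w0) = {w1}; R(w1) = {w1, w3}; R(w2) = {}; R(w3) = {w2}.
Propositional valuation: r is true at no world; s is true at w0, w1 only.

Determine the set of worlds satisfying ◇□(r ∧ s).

Recall that □ψ holds at a world iff ψ holds at every accessible world, and ◇ψ holds iff ψ holds at some accessible world.
Let φ = ◇□(r ∧ s). Evaluate φ at each world:
  w0 (successors {w1}): φ is false.
  w1 (successors {w1, w3}): φ is false.
  w2 (successors ∅): φ is false.
  w3 (successors {w2}): φ is true.
For instance, at w1:
  At w1: ◇□(r ∧ s) requires □(r ∧ s) at some successor in {w1, w3}.
    At w1: □(r ∧ s) is false.
    At w3: □(r ∧ s) is false.
  So ◇□(r ∧ s) is false at w1.
Satisfying worlds: {w3}

w3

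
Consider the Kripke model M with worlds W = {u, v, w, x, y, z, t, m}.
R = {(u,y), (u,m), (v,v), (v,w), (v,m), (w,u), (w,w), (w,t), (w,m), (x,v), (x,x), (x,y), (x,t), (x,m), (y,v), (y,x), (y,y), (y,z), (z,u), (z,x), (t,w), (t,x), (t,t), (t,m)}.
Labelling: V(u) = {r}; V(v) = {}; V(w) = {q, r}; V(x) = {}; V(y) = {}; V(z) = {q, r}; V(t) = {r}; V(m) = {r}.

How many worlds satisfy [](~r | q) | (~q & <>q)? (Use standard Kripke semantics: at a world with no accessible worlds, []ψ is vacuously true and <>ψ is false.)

4

Recall that []ψ holds at a world iff ψ holds at every accessible world, and <>ψ holds iff ψ holds at some accessible world.
Let φ = [](~r | q) | (~q & <>q). Evaluate φ at each world:
  u (successors {y, m}): φ is false.
  v (successors {v, w, m}): φ is true.
  w (successors {u, w, t, m}): φ is false.
  x (successors {v, x, y, t, m}): φ is false.
  y (successors {v, x, y, z}): φ is true.
  z (successors {u, x}): φ is false.
  t (successors {w, x, t, m}): φ is true.
  m (successors ∅): φ is true.
For instance, at u:
  At u: [](~r | q) is false, ~q & <>q is false, so [](~r | q) | (~q & <>q) is false.
    At u: [](~r | q) requires ~r | q at every successor {y, m}.
      ~r | q fails at m, so [](~r | q) is false at u.
    At u: ~q is true, <>q is false, so ~q & <>q is false.
      At u: <>q requires q at some successor in {y, m}.
        At y: q is false.
        At m: q is false.
      So <>q is false at u.
Satisfying worlds: {v, y, t, m}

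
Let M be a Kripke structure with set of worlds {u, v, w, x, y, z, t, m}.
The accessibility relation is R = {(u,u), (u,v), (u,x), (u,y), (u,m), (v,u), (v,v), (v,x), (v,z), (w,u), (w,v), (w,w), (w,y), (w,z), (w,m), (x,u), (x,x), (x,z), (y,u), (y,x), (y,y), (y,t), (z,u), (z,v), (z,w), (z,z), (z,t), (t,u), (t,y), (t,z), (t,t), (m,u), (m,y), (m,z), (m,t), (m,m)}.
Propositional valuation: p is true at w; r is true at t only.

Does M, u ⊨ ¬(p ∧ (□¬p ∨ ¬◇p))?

At u: p ∧ (□¬p ∨ ¬◇p) is false, so ¬(p ∧ (□¬p ∨ ¬◇p)) is true.
  At u: p is false, □¬p ∨ ¬◇p is true, so p ∧ (□¬p ∨ ¬◇p) is false.
    At u: □¬p is true, ¬◇p is true, so □¬p ∨ ¬◇p is true.
      At u: □¬p requires ¬p at every successor {u, v, x, y, m}.
        At u: ¬p is true.
        At v: ¬p is true.
        At x: ¬p is true.
        At y: ¬p is true.
        At m: ¬p is true.
      So □¬p is true at u.
      At u: ◇p is false, so ¬◇p is true.

Yes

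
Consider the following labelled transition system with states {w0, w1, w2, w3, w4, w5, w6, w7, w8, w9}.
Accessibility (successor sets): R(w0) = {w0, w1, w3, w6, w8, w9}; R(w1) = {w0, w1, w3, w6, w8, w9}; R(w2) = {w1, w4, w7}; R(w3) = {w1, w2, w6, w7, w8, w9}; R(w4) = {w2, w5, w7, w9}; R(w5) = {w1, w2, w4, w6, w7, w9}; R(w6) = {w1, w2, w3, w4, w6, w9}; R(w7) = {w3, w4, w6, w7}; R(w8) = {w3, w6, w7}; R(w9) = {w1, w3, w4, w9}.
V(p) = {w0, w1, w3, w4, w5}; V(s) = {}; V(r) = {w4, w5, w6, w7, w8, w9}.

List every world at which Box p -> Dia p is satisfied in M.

Let φ = Box p -> Dia p. Evaluate φ at each world:
  w0 (successors {w0, w1, w3, w6, w8, w9}): φ is true.
  w1 (successors {w0, w1, w3, w6, w8, w9}): φ is true.
  w2 (successors {w1, w4, w7}): φ is true.
  w3 (successors {w1, w2, w6, w7, w8, w9}): φ is true.
  w4 (successors {w2, w5, w7, w9}): φ is true.
  w5 (successors {w1, w2, w4, w6, w7, w9}): φ is true.
  w6 (successors {w1, w2, w3, w4, w6, w9}): φ is true.
  w7 (successors {w3, w4, w6, w7}): φ is true.
  w8 (successors {w3, w6, w7}): φ is true.
  w9 (successors {w1, w3, w4, w9}): φ is true.
For instance, at w0:
  At w0: Box p is false, Dia p is true, so Box p -> Dia p is true.
    At w0: Box p requires p at every successor {w0, w1, w3, w6, w8, w9}.
      p fails at w6, so Box p is false at w0.
    At w0: Dia p requires p at some successor in {w0, w1, w3, w6, w8, w9}.
      p holds at w0, so Dia p is true at w0.
Satisfying worlds: {w0, w1, w2, w3, w4, w5, w6, w7, w8, w9}

w0, w1, w2, w3, w4, w5, w6, w7, w8, w9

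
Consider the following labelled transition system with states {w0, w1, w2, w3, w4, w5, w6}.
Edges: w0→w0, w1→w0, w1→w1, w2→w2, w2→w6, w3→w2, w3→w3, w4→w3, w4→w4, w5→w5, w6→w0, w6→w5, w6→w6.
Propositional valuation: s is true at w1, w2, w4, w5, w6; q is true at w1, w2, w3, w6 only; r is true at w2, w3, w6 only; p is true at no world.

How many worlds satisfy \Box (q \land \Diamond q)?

Let φ = \Box (q \land \Diamond q). Evaluate φ at each world:
  w0 (successors {w0}): φ is false.
  w1 (successors {w0, w1}): φ is false.
  w2 (successors {w2, w6}): φ is true.
  w3 (successors {w2, w3}): φ is true.
  w4 (successors {w3, w4}): φ is false.
  w5 (successors {w5}): φ is false.
  w6 (successors {w0, w5, w6}): φ is false.
For instance, at w6:
  At w6: \Box (q \land \Diamond q) requires q \land \Diamond q at every successor {w0, w5, w6}.
    q \land \Diamond q fails at w0, so \Box (q \land \Diamond q) is false at w6.
      At w0: q is false, \Diamond q is false, so q \land \Diamond q is false.
Satisfying worlds: {w2, w3}

2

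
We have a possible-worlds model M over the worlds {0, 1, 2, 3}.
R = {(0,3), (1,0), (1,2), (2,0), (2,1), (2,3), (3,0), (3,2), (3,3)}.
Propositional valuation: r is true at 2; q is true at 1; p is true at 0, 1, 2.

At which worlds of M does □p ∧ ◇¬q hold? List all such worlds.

1

Let φ = □p ∧ ◇¬q. Evaluate φ at each world:
  0 (successors {3}): φ is false.
  1 (successors {0, 2}): φ is true.
  2 (successors {0, 1, 3}): φ is false.
  3 (successors {0, 2, 3}): φ is false.
For instance, at 1:
  At 1: □p is true, ◇¬q is true, so □p ∧ ◇¬q is true.
    At 1: □p requires p at every successor {0, 2}.
      At 0: p is true.
      At 2: p is true.
    So □p is true at 1.
    At 1: ◇¬q requires ¬q at some successor in {0, 2}.
      ¬q holds at 0, so ◇¬q is true at 1.
Satisfying worlds: {1}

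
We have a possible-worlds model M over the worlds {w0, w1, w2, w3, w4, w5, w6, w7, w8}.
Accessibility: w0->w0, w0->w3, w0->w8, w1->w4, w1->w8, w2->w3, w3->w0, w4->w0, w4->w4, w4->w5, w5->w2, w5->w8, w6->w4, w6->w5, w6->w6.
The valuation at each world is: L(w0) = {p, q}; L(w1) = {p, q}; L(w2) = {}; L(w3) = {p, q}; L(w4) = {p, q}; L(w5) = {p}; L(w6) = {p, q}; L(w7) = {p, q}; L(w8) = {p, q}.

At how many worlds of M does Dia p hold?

7

Let φ = Dia p. Evaluate φ at each world:
  w0 (successors {w0, w3, w8}): φ is true.
  w1 (successors {w4, w8}): φ is true.
  w2 (successors {w3}): φ is true.
  w3 (successors {w0}): φ is true.
  w4 (successors {w0, w4, w5}): φ is true.
  w5 (successors {w2, w8}): φ is true.
  w6 (successors {w4, w5, w6}): φ is true.
  w7 (successors ∅): φ is false.
  w8 (successors ∅): φ is false.
For instance, at w1:
  At w1: Dia p requires p at some successor in {w4, w8}.
    p holds at w4, so Dia p is true at w1.
Satisfying worlds: {w0, w1, w2, w3, w4, w5, w6}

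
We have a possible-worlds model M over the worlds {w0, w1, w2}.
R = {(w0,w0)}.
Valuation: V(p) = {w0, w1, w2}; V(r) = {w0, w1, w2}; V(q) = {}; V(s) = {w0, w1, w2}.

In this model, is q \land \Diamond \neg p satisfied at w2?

No

At w2: q is false, \Diamond \neg p is false, so q \land \Diamond \neg p is false.
  At w2: no accessible worlds, so \Diamond \neg p is false.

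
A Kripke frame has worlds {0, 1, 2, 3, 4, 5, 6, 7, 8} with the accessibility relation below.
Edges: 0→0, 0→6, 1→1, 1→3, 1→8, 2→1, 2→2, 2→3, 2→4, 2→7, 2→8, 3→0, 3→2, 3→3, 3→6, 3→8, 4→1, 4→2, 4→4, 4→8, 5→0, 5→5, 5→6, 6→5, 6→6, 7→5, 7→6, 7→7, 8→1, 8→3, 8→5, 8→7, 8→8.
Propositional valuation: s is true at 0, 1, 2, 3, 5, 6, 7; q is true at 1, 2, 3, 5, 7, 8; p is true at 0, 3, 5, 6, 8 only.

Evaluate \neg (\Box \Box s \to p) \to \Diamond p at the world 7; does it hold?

At 7: \neg (\Box \Box s \to p) is true, \Diamond p is true, so \neg (\Box \Box s \to p) \to \Diamond p is true.
  At 7: \Box \Box s \to p is false, so \neg (\Box \Box s \to p) is true.
    At 7: \Box \Box s is true, p is false, so \Box \Box s \to p is false.
      At 7: \Box \Box s requires \Box s at every successor {5, 6, 7}.
        At 5: \Box s is true.
        At 6: \Box s is true.
        At 7: \Box s is true.
      So \Box \Box s is true at 7.
  At 7: \Diamond p requires p at some successor in {5, 6, 7}.
    p holds at 5, so \Diamond p is true at 7.

Yes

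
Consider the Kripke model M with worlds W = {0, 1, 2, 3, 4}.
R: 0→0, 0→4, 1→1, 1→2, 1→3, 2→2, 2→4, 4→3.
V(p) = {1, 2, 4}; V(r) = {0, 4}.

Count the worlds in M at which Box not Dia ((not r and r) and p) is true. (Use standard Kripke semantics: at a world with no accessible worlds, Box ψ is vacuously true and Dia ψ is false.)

Let φ = Box not Dia ((not r and r) and p). Evaluate φ at each world:
  0 (successors {0, 4}): φ is true.
  1 (successors {1, 2, 3}): φ is true.
  2 (successors {2, 4}): φ is true.
  3 (successors ∅): φ is true.
  4 (successors {3}): φ is true.
For instance, at 2:
  At 2: Box not Dia ((not r and r) and p) requires not Dia ((not r and r) and p) at every successor {2, 4}.
      At 2: Dia ((not r and r) and p) is false, so not Dia ((not r and r) and p) is true.
      At 4: Dia ((not r and r) and p) is false, so not Dia ((not r and r) and p) is true.
  So Box not Dia ((not r and r) and p) is true at 2.
Satisfying worlds: {0, 1, 2, 3, 4}

5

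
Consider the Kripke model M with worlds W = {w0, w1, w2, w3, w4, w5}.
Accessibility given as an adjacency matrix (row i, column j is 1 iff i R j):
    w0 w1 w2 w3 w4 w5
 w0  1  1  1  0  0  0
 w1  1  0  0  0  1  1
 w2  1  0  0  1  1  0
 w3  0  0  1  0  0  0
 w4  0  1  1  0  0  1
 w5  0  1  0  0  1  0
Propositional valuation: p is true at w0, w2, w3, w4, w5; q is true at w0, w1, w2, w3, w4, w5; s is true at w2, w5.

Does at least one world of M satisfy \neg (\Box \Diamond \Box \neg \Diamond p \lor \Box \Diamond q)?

Let φ = \neg (\Box \Diamond \Box \neg \Diamond p \lor \Box \Diamond q). Evaluate φ at each world:
  w0 (successors {w0, w1, w2}): φ is false.
  w1 (successors {w0, w4, w5}): φ is false.
  w2 (successors {w0, w3, w4}): φ is false.
  w3 (successors {w2}): φ is false.
  w4 (successors {w1, w2, w5}): φ is false.
  w5 (successors {w1, w4}): φ is false.
For instance, at w2:
  At w2: \Box \Diamond \Box \neg \Diamond p \lor \Box \Diamond q is true, so \neg (\Box \Diamond \Box \neg \Diamond p \lor \Box \Diamond q) is false.
    At w2: \Box \Diamond \Box \neg \Diamond p is false, \Box \Diamond q is true, so \Box \Diamond \Box \neg \Diamond p \lor \Box \Diamond q is true.
      At w2: \Box \Diamond \Box \neg \Diamond p requires \Diamond \Box \neg \Diamond p at every successor {w0, w3, w4}.
        \Diamond \Box \neg \Diamond p fails at w0, so \Box \Diamond \Box \neg \Diamond p is false at w2.
      At w2: \Box \Diamond q requires \Diamond q at every successor {w0, w3, w4}.
        At w0: \Diamond q is true.
        At w3: \Diamond q is true.
        At w4: \Diamond q is true.
      So \Box \Diamond q is true at w2.

No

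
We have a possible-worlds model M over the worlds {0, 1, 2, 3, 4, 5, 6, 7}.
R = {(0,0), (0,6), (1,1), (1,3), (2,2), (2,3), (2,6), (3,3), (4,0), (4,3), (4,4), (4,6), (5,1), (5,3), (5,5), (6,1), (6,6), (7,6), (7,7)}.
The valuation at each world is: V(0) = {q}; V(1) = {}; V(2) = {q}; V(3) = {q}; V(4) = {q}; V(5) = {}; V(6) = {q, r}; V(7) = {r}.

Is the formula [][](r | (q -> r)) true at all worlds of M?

No

Let φ = [][](r | (q -> r)). Evaluate φ at each world:
  0 (successors {0, 6}): φ is false.
  1 (successors {1, 3}): φ is false.
  2 (successors {2, 3, 6}): φ is false.
  3 (successors {3}): φ is false.
  4 (successors {0, 3, 4, 6}): φ is false.
  5 (successors {1, 3, 5}): φ is false.
  6 (successors {1, 6}): φ is false.
  7 (successors {6, 7}): φ is true.
Detail at 0 (counterexample):
  At 0: [][](r | (q -> r)) requires [](r | (q -> r)) at every successor {0, 6}.
    [](r | (q -> r)) fails at 0, so [][](r | (q -> r)) is false at 0.
      At 0: [](r | (q -> r)) requires r | (q -> r) at every successor {0, 6}.
        r | (q -> r) fails at 0, so [](r | (q -> r)) is false at 0.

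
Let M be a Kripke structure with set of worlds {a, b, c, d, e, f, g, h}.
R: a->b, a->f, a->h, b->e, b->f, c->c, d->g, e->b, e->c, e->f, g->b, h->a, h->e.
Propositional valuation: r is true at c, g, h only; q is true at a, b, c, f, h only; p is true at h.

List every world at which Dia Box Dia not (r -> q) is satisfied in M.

Let φ = Dia Box Dia not (r -> q). Evaluate φ at each world:
  a (successors {b, f, h}): φ is true.
  b (successors {e, f}): φ is true.
  c (successors {c}): φ is false.
  d (successors {g}): φ is false.
  e (successors {b, c, f}): φ is true.
  f (successors ∅): φ is false.
  g (successors {b}): φ is false.
  h (successors {a, e}): φ is false.
For instance, at h:
  At h: Dia Box Dia not (r -> q) requires Box Dia not (r -> q) at some successor in {a, e}.
    At a: Box Dia not (r -> q) is false.
    At e: Box Dia not (r -> q) is false.
  So Dia Box Dia not (r -> q) is false at h.
Satisfying worlds: {a, b, e}

a, b, e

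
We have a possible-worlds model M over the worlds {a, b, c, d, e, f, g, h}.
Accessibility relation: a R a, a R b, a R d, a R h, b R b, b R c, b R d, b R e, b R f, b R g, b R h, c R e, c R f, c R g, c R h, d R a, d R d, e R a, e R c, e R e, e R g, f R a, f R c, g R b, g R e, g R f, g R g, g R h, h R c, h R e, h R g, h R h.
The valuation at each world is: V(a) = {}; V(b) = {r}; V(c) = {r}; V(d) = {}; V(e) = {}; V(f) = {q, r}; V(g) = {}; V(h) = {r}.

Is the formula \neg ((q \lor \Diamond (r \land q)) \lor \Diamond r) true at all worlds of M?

Let φ = \neg ((q \lor \Diamond (r \land q)) \lor \Diamond r). Evaluate φ at each world:
  a (successors {a, b, d, h}): φ is false.
  b (successors {b, c, d, e, f, g, h}): φ is false.
  c (successors {e, f, g, h}): φ is false.
  d (successors {a, d}): φ is true.
  e (successors {a, c, e, g}): φ is false.
  f (successors {a, c}): φ is false.
  g (successors {b, e, f, g, h}): φ is false.
  h (successors {c, e, g, h}): φ is false.
Detail at a (counterexample):
  At a: (q \lor \Diamond (r \land q)) \lor \Diamond r is true, so \neg ((q \lor \Diamond (r \land q)) \lor \Diamond r) is false.
    At a: q \lor \Diamond (r \land q) is false, \Diamond r is true, so (q \lor \Diamond (r \land q)) \lor \Diamond r is true.
      At a: q is false, \Diamond (r \land q) is false, so q \lor \Diamond (r \land q) is false.
      At a: \Diamond r requires r at some successor in {a, b, d, h}.
        r holds at b, so \Diamond r is true at a.

No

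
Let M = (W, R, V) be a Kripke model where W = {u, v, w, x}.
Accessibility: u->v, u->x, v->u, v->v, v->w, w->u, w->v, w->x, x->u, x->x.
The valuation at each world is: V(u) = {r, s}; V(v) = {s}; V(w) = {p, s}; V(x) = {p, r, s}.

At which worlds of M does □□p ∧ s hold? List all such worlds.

Let φ = □□p ∧ s. Evaluate φ at each world:
  u (successors {v, x}): φ is false.
  v (successors {u, v, w}): φ is false.
  w (successors {u, v, x}): φ is false.
  x (successors {u, x}): φ is false.
For instance, at v:
  At v: □□p is false, s is true, so □□p ∧ s is false.
    At v: □□p requires □p at every successor {u, v, w}.
      □p fails at u, so □□p is false at v.
Satisfying worlds: none.

none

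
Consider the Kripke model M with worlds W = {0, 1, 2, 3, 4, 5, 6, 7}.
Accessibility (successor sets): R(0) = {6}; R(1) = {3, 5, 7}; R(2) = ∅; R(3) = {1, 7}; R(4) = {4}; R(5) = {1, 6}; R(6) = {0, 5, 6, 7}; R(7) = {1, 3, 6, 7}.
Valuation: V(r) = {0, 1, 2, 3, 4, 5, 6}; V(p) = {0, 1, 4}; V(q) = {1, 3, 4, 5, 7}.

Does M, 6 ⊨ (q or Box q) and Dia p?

At 6: q or Box q is false, Dia p is true, so (q or Box q) and Dia p is false.
  At 6: q is false, Box q is false, so q or Box q is false.
    At 6: Box q requires q at every successor {0, 5, 6, 7}.
      q fails at 0, so Box q is false at 6.
  At 6: Dia p requires p at some successor in {0, 5, 6, 7}.
    p holds at 0, so Dia p is true at 6.

No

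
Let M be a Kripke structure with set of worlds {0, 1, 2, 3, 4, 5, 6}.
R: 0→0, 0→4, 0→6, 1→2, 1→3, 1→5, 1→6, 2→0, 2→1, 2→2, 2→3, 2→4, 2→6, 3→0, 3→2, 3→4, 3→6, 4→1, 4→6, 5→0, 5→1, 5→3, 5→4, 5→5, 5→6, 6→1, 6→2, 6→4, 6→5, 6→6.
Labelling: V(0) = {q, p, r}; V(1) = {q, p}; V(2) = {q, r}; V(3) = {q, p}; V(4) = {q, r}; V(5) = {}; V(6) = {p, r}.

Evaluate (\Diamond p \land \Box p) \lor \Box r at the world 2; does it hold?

No

At 2: \Diamond p \land \Box p is false, \Box r is false, so (\Diamond p \land \Box p) \lor \Box r is false.
  At 2: \Diamond p is true, \Box p is false, so \Diamond p \land \Box p is false.
    At 2: \Diamond p requires p at some successor in {0, 1, 2, 3, 4, 6}.
      p holds at 0, so \Diamond p is true at 2.
    At 2: \Box p requires p at every successor {0, 1, 2, 3, 4, 6}.
      p fails at 2, so \Box p is false at 2.
  At 2: \Box r requires r at every successor {0, 1, 2, 3, 4, 6}.
    r fails at 1, so \Box r is false at 2.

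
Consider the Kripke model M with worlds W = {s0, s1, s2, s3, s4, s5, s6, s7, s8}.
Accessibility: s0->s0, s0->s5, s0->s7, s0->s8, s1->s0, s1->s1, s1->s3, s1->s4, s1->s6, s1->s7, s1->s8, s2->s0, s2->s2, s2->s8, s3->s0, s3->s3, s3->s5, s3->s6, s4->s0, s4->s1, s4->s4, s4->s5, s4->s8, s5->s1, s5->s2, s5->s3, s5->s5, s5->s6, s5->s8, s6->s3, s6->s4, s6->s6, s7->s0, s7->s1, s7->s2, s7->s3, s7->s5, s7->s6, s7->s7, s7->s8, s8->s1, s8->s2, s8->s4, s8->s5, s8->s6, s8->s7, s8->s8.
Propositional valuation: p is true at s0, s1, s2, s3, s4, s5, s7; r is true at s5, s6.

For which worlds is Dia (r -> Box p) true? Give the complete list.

Let φ = Dia (r -> Box p). Evaluate φ at each world:
  s0 (successors {s0, s5, s7, s8}): φ is true.
  s1 (successors {s0, s1, s3, s4, s6, s7, s8}): φ is true.
  s2 (successors {s0, s2, s8}): φ is true.
  s3 (successors {s0, s3, s5, s6}): φ is true.
  s4 (successors {s0, s1, s4, s5, s8}): φ is true.
  s5 (successors {s1, s2, s3, s5, s6, s8}): φ is true.
  s6 (successors {s3, s4, s6}): φ is true.
  s7 (successors {s0, s1, s2, s3, s5, s6, s7, s8}): φ is true.
  s8 (successors {s1, s2, s4, s5, s6, s7, s8}): φ is true.
For instance, at s8:
  At s8: Dia (r -> Box p) requires r -> Box p at some successor in {s1, s2, s4, s5, s6, s7, s8}.
    r -> Box p holds at s1, so Dia (r -> Box p) is true at s8.
      At s1: r is false, Box p is false, so r -> Box p is true.
Satisfying worlds: {s0, s1, s2, s3, s4, s5, s6, s7, s8}

s0, s1, s2, s3, s4, s5, s6, s7, s8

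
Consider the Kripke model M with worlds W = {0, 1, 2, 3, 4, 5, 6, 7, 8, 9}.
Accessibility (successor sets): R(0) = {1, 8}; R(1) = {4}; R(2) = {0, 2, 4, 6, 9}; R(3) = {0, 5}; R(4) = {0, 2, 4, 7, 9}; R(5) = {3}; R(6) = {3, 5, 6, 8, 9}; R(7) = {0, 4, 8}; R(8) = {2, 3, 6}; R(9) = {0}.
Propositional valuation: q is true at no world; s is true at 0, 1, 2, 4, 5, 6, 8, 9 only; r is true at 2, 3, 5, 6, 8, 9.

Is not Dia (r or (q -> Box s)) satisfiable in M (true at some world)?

Let φ = not Dia (r or (q -> Box s)). Evaluate φ at each world:
  0 (successors {1, 8}): φ is false.
  1 (successors {4}): φ is false.
  2 (successors {0, 2, 4, 6, 9}): φ is false.
  3 (successors {0, 5}): φ is false.
  4 (successors {0, 2, 4, 7, 9}): φ is false.
  5 (successors {3}): φ is false.
  6 (successors {3, 5, 6, 8, 9}): φ is false.
  7 (successors {0, 4, 8}): φ is false.
  8 (successors {2, 3, 6}): φ is false.
  9 (successors {0}): φ is false.
For instance, at 9:
  At 9: Dia (r or (q -> Box s)) is true, so not Dia (r or (q -> Box s)) is false.
    At 9: Dia (r or (q -> Box s)) requires r or (q -> Box s) at some successor in {0}.
      r or (q -> Box s) holds at 0, so Dia (r or (q -> Box s)) is true at 9.

No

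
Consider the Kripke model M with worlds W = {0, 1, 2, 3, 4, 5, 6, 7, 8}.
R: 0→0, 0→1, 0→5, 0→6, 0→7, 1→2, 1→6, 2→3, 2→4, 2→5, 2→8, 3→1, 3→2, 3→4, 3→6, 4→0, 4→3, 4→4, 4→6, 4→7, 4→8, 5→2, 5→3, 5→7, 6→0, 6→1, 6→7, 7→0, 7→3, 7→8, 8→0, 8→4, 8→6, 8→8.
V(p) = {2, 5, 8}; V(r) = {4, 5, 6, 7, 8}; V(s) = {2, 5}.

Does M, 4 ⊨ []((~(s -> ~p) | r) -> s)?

At 4: []((~(s -> ~p) | r) -> s) requires (~(s -> ~p) | r) -> s at every successor {0, 3, 4, 6, 7, 8}.
  (~(s -> ~p) | r) -> s fails at 4, so []((~(s -> ~p) | r) -> s) is false at 4.

No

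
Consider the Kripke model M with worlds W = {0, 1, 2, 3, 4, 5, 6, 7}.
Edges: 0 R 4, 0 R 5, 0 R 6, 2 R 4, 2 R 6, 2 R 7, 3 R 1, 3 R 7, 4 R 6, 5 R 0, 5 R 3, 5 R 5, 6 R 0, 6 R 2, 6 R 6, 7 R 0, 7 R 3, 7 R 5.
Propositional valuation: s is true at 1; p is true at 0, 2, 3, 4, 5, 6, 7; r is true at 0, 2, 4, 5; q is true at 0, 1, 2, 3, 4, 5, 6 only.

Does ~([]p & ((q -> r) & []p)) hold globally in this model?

No

Let φ = ~([]p & ((q -> r) & []p)). Evaluate φ at each world:
  0 (successors {4, 5, 6}): φ is false.
  1 (successors ∅): φ is true.
  2 (successors {4, 6, 7}): φ is false.
  3 (successors {1, 7}): φ is true.
  4 (successors {6}): φ is false.
  5 (successors {0, 3, 5}): φ is false.
  6 (successors {0, 2, 6}): φ is true.
  7 (successors {0, 3, 5}): φ is false.
Detail at 0 (counterexample):
  At 0: []p & ((q -> r) & []p) is true, so ~([]p & ((q -> r) & []p)) is false.
    At 0: []p is true, (q -> r) & []p is true, so []p & ((q -> r) & []p) is true.
      At 0: []p requires p at every successor {4, 5, 6}.
        At 4: p is true.
        At 5: p is true.
        At 6: p is true.
      So []p is true at 0.
      At 0: q -> r is true, []p is true, so (q -> r) & []p is true.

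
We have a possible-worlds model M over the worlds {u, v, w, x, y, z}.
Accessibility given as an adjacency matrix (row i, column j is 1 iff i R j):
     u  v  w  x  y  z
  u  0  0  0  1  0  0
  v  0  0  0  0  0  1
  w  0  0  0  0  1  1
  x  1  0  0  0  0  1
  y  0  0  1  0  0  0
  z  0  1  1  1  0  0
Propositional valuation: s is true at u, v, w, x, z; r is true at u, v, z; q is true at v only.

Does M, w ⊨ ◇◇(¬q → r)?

Yes

At w: ◇◇(¬q → r) requires ◇(¬q → r) at some successor in {y, z}.
  ◇(¬q → r) holds at z, so ◇◇(¬q → r) is true at w.
    At z: ◇(¬q → r) requires ¬q → r at some successor in {v, w, x}.
      ¬q → r holds at v, so ◇(¬q → r) is true at z.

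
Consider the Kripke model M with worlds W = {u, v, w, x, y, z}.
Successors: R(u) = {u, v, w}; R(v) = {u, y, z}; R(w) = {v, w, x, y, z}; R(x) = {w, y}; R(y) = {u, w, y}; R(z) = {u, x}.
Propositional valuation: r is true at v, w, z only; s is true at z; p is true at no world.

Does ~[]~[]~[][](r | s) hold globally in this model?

Yes

Let φ = ~[]~[]~[][](r | s). Evaluate φ at each world:
  u (successors {u, v, w}): φ is true.
  v (successors {u, y, z}): φ is true.
  w (successors {v, w, x, y, z}): φ is true.
  x (successors {w, y}): φ is true.
  y (successors {u, w, y}): φ is true.
  z (successors {u, x}): φ is true.
For instance, at u:
  At u: []~[]~[][](r | s) is false, so ~[]~[]~[][](r | s) is true.
    At u: []~[]~[][](r | s) requires ~[]~[][](r | s) at every successor {u, v, w}.
      ~[]~[][](r | s) fails at u, so []~[]~[][](r | s) is false at u.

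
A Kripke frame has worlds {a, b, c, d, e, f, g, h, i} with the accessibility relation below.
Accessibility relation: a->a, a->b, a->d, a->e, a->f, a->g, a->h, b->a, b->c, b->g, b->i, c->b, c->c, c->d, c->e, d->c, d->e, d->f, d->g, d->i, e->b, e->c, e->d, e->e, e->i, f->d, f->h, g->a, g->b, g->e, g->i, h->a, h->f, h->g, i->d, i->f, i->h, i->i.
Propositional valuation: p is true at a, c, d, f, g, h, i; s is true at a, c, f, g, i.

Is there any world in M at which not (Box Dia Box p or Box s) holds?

No

Recall that Box ψ holds at a world iff ψ holds at every accessible world, and Dia ψ holds iff ψ holds at some accessible world.
Let φ = not (Box Dia Box p or Box s). Evaluate φ at each world:
  a (successors {a, b, d, e, f, g, h}): φ is false.
  b (successors {a, c, g, i}): φ is false.
  c (successors {b, c, d, e}): φ is false.
  d (successors {c, e, f, g, i}): φ is false.
  e (successors {b, c, d, e, i}): φ is false.
  f (successors {d, h}): φ is false.
  g (successors {a, b, e, i}): φ is false.
  h (successors {a, f, g}): φ is false.
  i (successors {d, f, h, i}): φ is false.
For instance, at b:
  At b: Box Dia Box p or Box s is true, so not (Box Dia Box p or Box s) is false.
    At b: Box Dia Box p is true, Box s is true, so Box Dia Box p or Box s is true.
      At b: Box Dia Box p requires Dia Box p at every successor {a, c, g, i}.
        At a: Dia Box p is true.
        At c: Dia Box p is true.
        At g: Dia Box p is true.
        At i: Dia Box p is true.
      So Box Dia Box p is true at b.
      At b: Box s requires s at every successor {a, c, g, i}.
        At a: s is true.
        At c: s is true.
        At g: s is true.
        At i: s is true.
      So Box s is true at b.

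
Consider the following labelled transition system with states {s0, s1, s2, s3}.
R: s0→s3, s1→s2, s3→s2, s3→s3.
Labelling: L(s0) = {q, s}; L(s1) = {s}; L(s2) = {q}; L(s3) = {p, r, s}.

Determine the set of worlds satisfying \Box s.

s0, s2

Let φ = \Box s. Evaluate φ at each world:
  s0 (successors {s3}): φ is true.
  s1 (successors {s2}): φ is false.
  s2 (successors ∅): φ is true.
  s3 (successors {s2, s3}): φ is false.
For instance, at s3:
  At s3: \Box s requires s at every successor {s2, s3}.
    s fails at s2, so \Box s is false at s3.
Satisfying worlds: {s0, s2}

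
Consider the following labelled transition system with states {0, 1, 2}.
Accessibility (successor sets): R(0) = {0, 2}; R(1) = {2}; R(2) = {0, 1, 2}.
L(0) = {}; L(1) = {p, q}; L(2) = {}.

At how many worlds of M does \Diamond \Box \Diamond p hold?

1

Let φ = \Diamond \Box \Diamond p. Evaluate φ at each world:
  0 (successors {0, 2}): φ is false.
  1 (successors {2}): φ is false.
  2 (successors {0, 1, 2}): φ is true.
For instance, at 2:
  At 2: \Diamond \Box \Diamond p requires \Box \Diamond p at some successor in {0, 1, 2}.
    \Box \Diamond p holds at 1, so \Diamond \Box \Diamond p is true at 2.
      At 1: \Box \Diamond p requires \Diamond p at every successor {2}.
        At 2: \Diamond p is true.
      So \Box \Diamond p is true at 1.
Satisfying worlds: {2}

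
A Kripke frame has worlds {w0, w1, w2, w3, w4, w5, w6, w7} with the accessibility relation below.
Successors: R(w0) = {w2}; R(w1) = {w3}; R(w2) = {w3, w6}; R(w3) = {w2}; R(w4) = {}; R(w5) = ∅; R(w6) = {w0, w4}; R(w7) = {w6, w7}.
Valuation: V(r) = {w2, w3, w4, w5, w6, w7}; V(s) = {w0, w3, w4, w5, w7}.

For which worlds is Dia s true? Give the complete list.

w1, w2, w6, w7

Let φ = Dia s. Evaluate φ at each world:
  w0 (successors {w2}): φ is false.
  w1 (successors {w3}): φ is true.
  w2 (successors {w3, w6}): φ is true.
  w3 (successors {w2}): φ is false.
  w4 (successors ∅): φ is false.
  w5 (successors ∅): φ is false.
  w6 (successors {w0, w4}): φ is true.
  w7 (successors {w6, w7}): φ is true.
For instance, at w3:
  At w3: Dia s requires s at some successor in {w2}.
    At w2: s is false.
  So Dia s is false at w3.
Satisfying worlds: {w1, w2, w6, w7}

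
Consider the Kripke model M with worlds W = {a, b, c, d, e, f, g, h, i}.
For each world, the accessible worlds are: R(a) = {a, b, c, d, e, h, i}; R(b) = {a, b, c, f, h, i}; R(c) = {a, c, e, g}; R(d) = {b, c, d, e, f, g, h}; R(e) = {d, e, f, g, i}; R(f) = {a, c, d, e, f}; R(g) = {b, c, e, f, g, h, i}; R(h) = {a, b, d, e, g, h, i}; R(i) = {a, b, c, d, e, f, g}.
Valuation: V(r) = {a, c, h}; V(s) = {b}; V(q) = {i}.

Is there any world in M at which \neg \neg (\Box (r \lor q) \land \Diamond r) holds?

Recall that \Box ψ holds at a world iff ψ holds at every accessible world, and \Diamond ψ holds iff ψ holds at some accessible world.
Let φ = \neg \neg (\Box (r \lor q) \land \Diamond r). Evaluate φ at each world:
  a (successors {a, b, c, d, e, h, i}): φ is false.
  b (successors {a, b, c, f, h, i}): φ is false.
  c (successors {a, c, e, g}): φ is false.
  d (successors {b, c, d, e, f, g, h}): φ is false.
  e (successors {d, e, f, g, i}): φ is false.
  f (successors {a, c, d, e, f}): φ is false.
  g (successors {b, c, e, f, g, h, i}): φ is false.
  h (successors {a, b, d, e, g, h, i}): φ is false.
  i (successors {a, b, c, d, e, f, g}): φ is false.
For instance, at d:
  At d: \neg (\Box (r \lor q) \land \Diamond r) is true, so \neg \neg (\Box (r \lor q) \land \Diamond r) is false.
    At d: \Box (r \lor q) \land \Diamond r is false, so \neg (\Box (r \lor q) \land \Diamond r) is true.
      At d: \Box (r \lor q) is false, \Diamond r is true, so \Box (r \lor q) \land \Diamond r is false.

No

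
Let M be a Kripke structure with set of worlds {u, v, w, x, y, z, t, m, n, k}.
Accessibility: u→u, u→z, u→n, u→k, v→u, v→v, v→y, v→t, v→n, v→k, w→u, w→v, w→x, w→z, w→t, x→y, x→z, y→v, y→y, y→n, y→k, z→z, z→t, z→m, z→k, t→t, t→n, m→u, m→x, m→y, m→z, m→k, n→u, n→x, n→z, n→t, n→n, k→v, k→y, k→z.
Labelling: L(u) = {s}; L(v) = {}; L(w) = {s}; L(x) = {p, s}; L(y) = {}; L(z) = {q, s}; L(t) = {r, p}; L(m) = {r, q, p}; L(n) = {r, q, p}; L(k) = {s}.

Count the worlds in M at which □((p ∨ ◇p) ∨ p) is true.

5

Let φ = □((p ∨ ◇p) ∨ p). Evaluate φ at each world:
  u (successors {u, z, n, k}): φ is false.
  v (successors {u, v, y, t, n, k}): φ is false.
  w (successors {u, v, x, z, t}): φ is true.
  x (successors {y, z}): φ is true.
  y (successors {v, y, n, k}): φ is false.
  z (successors {z, t, m, k}): φ is false.
  t (successors {t, n}): φ is true.
  m (successors {u, x, y, z, k}): φ is false.
  n (successors {u, x, z, t, n}): φ is true.
  k (successors {v, y, z}): φ is true.
For instance, at n:
  At n: □((p ∨ ◇p) ∨ p) requires (p ∨ ◇p) ∨ p at every successor {u, x, z, t, n}.
    At u: (p ∨ ◇p) ∨ p is true.
    At x: (p ∨ ◇p) ∨ p is true.
    At z: (p ∨ ◇p) ∨ p is true.
    At t: (p ∨ ◇p) ∨ p is true.
    At n: (p ∨ ◇p) ∨ p is true.
  So □((p ∨ ◇p) ∨ p) is true at n.
Satisfying worlds: {w, x, t, n, k}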